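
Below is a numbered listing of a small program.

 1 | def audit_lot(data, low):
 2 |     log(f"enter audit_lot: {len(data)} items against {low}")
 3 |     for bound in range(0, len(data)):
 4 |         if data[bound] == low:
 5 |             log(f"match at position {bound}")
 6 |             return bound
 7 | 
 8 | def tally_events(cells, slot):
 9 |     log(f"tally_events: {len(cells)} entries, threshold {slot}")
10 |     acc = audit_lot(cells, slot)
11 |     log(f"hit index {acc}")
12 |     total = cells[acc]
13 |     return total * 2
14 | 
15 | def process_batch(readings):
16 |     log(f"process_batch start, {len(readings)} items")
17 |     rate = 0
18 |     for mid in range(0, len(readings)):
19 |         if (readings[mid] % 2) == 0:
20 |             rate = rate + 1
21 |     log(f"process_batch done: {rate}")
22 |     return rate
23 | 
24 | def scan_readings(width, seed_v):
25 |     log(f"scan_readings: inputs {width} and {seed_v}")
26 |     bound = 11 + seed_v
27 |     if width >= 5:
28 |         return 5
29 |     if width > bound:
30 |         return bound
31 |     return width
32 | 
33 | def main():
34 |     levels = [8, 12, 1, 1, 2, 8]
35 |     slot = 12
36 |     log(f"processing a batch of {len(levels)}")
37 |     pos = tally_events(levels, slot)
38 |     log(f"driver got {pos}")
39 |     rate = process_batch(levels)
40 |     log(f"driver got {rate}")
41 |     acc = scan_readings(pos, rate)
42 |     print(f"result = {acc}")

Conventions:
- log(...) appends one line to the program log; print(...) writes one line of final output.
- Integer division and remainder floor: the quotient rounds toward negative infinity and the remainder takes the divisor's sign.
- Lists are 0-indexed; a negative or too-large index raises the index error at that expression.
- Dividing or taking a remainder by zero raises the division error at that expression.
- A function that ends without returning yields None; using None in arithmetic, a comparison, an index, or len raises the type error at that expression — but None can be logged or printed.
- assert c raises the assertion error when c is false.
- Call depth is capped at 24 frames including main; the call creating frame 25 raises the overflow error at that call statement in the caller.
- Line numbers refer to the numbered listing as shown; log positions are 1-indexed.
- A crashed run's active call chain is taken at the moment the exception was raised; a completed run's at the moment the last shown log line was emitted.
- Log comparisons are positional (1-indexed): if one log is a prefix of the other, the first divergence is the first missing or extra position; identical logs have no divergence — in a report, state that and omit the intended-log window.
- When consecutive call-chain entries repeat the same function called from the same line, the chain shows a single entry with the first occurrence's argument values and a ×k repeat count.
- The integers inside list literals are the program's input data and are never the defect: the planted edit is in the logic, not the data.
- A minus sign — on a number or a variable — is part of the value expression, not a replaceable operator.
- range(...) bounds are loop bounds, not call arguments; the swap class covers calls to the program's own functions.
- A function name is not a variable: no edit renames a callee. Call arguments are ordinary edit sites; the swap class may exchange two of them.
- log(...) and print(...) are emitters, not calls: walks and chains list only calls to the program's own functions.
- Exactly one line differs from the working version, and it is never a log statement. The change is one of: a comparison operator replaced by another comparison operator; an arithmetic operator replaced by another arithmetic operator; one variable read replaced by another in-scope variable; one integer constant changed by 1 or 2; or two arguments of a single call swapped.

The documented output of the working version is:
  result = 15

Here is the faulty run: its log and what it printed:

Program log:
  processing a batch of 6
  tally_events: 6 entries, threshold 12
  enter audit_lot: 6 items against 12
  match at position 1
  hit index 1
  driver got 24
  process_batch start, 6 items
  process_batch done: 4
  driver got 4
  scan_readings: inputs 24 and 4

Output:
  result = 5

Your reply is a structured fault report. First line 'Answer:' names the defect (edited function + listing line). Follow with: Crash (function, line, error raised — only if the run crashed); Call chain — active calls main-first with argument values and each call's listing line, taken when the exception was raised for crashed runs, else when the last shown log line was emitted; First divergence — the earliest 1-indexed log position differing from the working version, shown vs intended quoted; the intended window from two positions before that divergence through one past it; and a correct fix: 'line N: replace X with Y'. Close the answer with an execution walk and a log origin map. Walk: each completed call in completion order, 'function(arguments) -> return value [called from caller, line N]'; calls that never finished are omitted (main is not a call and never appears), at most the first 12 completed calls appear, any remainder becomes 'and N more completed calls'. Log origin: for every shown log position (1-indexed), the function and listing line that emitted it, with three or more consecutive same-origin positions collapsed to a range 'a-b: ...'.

Answer: the defect is in scan_readings at line 27.
Core observation: Every logged value matches the working version; the printed result is what differs.
Call chain: main -> scan_readings(24, 4) (called at line 41).
First divergence: none; the two logs match at every position.
Execution walk:
  audit_lot([8, 12, 1, 1, 2, 8], 12) -> 1  [called from tally_events, line 10]
  tally_events([8, 12, 1, 1, 2, 8], 12) -> 24  [called from main, line 37]
  process_batch([8, 12, 1, 1, 2, 8]) -> 4  [called from main, line 39]
  scan_readings(24, 4) -> 5  [called from main, line 41]
Log line origins:
  1 — main, line 36
  2 — tally_events, line 9
  3 — audit_lot, line 2
  4 — audit_lot, line 5
  5 — tally_events, line 11
  6 — main, line 38
  7 — process_batch, line 16
  8 — process_batch, line 21
  9 — main, line 40
  10 — scan_readings, line 25
A correct fix: line 27: replace `>=` with `<`.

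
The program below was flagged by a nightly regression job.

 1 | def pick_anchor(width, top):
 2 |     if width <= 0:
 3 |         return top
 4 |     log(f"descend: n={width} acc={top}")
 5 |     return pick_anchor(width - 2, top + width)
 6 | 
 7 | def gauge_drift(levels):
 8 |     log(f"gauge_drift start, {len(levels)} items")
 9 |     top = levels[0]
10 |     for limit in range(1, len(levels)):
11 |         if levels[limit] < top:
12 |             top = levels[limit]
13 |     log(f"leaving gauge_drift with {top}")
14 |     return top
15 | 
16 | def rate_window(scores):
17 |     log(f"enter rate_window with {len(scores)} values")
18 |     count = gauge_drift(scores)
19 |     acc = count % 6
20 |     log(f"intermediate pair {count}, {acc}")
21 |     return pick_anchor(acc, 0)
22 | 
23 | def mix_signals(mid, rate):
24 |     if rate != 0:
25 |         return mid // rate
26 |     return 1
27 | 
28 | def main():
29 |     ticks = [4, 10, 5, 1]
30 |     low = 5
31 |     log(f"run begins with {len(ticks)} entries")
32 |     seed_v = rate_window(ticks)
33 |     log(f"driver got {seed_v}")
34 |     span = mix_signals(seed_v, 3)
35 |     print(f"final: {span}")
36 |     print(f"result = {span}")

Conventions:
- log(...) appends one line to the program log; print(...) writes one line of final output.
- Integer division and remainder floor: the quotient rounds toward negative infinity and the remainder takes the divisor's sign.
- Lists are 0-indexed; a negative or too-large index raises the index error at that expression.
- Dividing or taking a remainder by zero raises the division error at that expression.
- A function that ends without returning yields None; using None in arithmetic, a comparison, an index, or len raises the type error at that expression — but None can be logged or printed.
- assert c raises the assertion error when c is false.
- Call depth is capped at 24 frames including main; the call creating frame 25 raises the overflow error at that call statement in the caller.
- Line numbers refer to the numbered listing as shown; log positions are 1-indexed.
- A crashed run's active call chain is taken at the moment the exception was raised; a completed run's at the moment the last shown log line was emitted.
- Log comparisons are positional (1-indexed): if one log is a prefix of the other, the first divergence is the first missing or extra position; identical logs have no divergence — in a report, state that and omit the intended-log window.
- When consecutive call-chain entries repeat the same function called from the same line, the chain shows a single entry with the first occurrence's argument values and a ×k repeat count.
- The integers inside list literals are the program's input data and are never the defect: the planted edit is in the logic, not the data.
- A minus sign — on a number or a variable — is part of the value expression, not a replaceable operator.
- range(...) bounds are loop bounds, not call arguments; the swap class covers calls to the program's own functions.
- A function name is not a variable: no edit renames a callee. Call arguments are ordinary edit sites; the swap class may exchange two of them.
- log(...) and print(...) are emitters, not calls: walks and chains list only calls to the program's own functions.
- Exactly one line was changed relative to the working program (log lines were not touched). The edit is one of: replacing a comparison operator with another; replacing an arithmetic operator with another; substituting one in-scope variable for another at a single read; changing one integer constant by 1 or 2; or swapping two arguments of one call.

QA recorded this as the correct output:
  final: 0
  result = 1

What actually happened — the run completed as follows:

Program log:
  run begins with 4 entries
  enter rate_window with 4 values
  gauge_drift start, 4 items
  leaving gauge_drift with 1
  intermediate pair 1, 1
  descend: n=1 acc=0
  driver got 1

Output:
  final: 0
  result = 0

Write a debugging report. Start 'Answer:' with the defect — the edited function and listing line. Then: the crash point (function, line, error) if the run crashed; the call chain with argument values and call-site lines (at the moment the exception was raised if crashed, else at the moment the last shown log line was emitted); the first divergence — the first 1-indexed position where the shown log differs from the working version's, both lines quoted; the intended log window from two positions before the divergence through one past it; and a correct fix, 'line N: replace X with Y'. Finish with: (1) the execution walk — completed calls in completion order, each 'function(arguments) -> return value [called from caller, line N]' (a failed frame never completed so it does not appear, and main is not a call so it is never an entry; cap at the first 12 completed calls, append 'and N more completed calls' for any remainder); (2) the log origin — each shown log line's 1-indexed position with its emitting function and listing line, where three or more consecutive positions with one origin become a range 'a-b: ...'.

Answer: the defect is in main at line 36.
Key observation: Nothing in the log betrays the bug — only the output does.
Call chain: main.
First divergence: none; the two logs match at every position.
Execution walk:
  gauge_drift([4, 10, 5, 1]) -> 1  [called from rate_window, line 18]
  pick_anchor(-1, 1) -> 1  [called from pick_anchor, line 5]
  pick_anchor(1, 0) -> 1  [called from rate_window, line 21]
  rate_window([4, 10, 5, 1]) -> 1  [called from main, line 32]
  mix_signals(1, 3) -> 0  [called from main, line 34]
Log origin:
  1: emitted by main (line 31)
  2: emitted by rate_window (line 17)
  3: emitted by gauge_drift (line 8)
  4: emitted by gauge_drift (line 13)
  5: emitted by rate_window (line 20)
  6: emitted by pick_anchor (line 4)
  7: emitted by main (line 33)
A correct fix: line 36: replace `span` with `seed_v`.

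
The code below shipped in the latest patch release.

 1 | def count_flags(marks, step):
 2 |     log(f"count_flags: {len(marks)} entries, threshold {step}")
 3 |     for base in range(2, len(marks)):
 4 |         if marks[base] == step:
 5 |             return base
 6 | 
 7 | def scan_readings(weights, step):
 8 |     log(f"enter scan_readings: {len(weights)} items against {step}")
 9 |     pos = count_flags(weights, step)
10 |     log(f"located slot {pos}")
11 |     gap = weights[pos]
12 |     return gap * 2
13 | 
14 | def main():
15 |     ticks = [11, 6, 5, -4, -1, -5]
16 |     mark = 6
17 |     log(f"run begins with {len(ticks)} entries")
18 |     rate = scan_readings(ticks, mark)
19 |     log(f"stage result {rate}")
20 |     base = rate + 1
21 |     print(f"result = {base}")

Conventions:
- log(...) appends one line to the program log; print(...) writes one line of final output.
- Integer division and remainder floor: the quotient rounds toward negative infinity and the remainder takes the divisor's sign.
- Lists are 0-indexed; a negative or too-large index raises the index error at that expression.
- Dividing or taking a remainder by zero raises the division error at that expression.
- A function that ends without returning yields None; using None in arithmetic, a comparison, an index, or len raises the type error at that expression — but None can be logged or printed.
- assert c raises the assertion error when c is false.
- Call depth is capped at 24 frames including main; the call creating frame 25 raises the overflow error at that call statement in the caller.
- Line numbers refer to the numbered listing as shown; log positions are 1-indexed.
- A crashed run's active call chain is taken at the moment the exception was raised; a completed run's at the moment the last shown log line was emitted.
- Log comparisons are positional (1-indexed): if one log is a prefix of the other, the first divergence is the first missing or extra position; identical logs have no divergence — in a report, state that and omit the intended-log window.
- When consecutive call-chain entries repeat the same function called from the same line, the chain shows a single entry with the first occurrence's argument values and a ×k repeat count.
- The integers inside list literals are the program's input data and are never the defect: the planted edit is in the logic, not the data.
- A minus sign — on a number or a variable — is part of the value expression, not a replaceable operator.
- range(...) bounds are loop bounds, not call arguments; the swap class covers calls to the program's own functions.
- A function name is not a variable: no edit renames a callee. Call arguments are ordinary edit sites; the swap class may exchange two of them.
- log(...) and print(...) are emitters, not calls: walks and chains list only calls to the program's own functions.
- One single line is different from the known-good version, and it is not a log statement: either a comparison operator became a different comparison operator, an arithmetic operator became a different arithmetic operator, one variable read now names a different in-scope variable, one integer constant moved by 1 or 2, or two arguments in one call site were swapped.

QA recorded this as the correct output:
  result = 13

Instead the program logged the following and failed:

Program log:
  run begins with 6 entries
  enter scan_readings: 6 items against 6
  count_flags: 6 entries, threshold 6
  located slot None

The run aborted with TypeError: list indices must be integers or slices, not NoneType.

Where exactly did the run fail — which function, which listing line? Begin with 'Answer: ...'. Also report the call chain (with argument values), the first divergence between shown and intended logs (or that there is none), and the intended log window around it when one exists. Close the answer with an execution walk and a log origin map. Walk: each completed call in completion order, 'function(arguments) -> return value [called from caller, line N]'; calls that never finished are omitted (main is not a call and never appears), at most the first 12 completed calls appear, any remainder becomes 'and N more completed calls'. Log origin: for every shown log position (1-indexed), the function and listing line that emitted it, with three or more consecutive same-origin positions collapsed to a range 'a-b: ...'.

Answer: the error was raised in scan_readings, line 11.
Core observation: Position 4 is the first bad log line: 'located slot None' should read 'located slot 1'.
Call chain: main -> scan_readings([11, 6, 5, -4, -1, -5], 6) (called at line 18).
First divergence: at position 4 the run shows 'located slot None' where the working version logs 'located slot 1'.
Intended log window:
  2: enter scan_readings: 6 items against 6
  3: count_flags: 6 entries, threshold 6
  4: located slot 1
  5: stage result 12
Execution walk:
  count_flags([11, 6, 5, -4, -1, -5], 6) -> None  [called from scan_readings, line 9]
Log line origins:
  1: emitted by main (line 17)
  2: emitted by scan_readings (line 8)
  3: emitted by count_flags (line 2)
  4: emitted by scan_readings (line 10)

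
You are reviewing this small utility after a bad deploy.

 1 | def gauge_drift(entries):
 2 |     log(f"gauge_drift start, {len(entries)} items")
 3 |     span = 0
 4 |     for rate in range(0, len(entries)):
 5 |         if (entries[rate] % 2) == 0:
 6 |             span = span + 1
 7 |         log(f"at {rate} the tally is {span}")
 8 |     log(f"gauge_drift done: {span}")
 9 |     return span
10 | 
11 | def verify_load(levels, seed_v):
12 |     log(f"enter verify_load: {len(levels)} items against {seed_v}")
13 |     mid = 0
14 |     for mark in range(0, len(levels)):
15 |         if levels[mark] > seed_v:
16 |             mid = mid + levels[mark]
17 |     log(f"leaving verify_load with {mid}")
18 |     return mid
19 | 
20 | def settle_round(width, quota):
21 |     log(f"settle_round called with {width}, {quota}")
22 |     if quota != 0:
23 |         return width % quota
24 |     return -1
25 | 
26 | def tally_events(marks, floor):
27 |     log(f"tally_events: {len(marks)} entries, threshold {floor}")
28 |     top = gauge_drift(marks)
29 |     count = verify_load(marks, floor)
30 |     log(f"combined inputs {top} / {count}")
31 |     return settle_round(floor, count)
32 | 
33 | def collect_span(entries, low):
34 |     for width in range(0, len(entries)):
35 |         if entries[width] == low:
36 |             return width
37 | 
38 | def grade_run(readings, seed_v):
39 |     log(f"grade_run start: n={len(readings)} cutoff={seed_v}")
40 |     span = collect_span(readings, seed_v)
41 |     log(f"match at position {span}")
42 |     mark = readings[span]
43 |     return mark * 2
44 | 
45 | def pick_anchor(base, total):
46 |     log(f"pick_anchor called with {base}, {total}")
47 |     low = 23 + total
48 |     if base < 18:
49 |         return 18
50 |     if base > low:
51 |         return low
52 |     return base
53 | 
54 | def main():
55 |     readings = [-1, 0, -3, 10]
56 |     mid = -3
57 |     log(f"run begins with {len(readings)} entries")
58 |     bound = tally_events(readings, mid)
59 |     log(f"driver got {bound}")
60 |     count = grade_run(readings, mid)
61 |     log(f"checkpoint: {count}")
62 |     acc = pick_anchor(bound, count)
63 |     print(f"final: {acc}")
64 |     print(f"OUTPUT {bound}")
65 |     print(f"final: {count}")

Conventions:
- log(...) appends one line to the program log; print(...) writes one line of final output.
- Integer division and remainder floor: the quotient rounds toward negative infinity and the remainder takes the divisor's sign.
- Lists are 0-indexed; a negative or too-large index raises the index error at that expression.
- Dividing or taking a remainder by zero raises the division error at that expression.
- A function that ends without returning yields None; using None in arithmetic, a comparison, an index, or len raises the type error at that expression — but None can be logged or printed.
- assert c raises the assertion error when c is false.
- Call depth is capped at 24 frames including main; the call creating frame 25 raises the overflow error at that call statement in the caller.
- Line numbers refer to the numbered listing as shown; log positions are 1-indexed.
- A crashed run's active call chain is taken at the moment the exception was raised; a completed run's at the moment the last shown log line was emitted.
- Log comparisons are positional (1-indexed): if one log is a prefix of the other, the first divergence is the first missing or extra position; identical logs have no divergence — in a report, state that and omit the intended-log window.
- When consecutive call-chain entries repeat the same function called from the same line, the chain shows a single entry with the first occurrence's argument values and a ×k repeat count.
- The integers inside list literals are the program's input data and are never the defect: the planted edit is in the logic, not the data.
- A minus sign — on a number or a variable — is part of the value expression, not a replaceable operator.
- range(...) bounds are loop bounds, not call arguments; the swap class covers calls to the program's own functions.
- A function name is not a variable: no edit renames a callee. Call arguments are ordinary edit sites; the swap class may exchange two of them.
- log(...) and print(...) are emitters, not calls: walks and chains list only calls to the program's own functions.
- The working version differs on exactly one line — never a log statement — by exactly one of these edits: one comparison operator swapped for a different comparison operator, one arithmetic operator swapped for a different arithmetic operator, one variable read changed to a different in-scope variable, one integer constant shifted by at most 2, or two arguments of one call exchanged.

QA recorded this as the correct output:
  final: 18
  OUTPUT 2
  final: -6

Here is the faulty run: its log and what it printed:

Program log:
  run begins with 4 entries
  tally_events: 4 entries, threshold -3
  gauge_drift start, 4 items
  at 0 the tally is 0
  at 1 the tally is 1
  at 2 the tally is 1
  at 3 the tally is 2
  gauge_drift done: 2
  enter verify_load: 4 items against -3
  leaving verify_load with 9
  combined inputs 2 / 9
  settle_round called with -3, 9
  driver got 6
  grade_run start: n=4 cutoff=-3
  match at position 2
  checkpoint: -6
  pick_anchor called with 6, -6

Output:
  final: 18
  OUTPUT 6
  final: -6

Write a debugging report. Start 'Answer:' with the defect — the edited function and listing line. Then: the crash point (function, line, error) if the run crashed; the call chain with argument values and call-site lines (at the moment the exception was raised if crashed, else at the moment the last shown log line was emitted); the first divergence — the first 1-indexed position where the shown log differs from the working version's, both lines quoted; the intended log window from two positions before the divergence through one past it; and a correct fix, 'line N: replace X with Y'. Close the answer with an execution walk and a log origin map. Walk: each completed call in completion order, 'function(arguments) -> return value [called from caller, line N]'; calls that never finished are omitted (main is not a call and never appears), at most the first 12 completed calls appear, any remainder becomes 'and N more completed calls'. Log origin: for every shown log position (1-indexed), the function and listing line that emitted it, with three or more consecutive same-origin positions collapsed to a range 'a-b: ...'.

Answer: the defect is in tally_events at line 31.
Core observation: The earliest visible damage is log position 12 — 'settle_round called with -3, 9' rather than the intended 'settle_round called with 2, 9'.
Call chain: main -> pick_anchor(6, -6) (called at line 62).
First divergence: position 12; shown 'settle_round called with -3, 9' vs intended 'settle_round called with 2, 9'.
Intended log window:
  10: leaving verify_load with 9
  11: combined inputs 2 / 9
  12: settle_round called with 2, 9
  13: driver got 2
Execution walk:
  gauge_drift([-1, 0, -3, 10]) -> 2  [called from tally_events, line 28]
  verify_load([-1, 0, -3, 10], -3) -> 9  [called from tally_events, line 29]
  settle_round(-3, 9) -> 6  [called from tally_events, line 31]
  tally_events([-1, 0, -3, 10], -3) -> 6  [called from main, line 58]
  collect_span([-1, 0, -3, 10], -3) -> 2  [called from grade_run, line 40]
  grade_run([-1, 0, -3, 10], -3) -> -6  [called from main, line 60]
  pick_anchor(6, -6) -> 18  [called from main, line 62]
Log line origins:
  1 — main, line 57
  2 — tally_events, line 27
  3 — gauge_drift, line 2
  4-7 — gauge_drift, line 7
  8 — gauge_drift, line 8
  9 — verify_load, line 12
  10 — verify_load, line 17
  11 — tally_events, line 30
  12 — settle_round, line 21
  13 — main, line 59
  14 — grade_run, line 39
  15 — grade_run, line 41
  16 — main, line 61
  17 — pick_anchor, line 46
A correct fix: line 31: replace `floor` with `top`.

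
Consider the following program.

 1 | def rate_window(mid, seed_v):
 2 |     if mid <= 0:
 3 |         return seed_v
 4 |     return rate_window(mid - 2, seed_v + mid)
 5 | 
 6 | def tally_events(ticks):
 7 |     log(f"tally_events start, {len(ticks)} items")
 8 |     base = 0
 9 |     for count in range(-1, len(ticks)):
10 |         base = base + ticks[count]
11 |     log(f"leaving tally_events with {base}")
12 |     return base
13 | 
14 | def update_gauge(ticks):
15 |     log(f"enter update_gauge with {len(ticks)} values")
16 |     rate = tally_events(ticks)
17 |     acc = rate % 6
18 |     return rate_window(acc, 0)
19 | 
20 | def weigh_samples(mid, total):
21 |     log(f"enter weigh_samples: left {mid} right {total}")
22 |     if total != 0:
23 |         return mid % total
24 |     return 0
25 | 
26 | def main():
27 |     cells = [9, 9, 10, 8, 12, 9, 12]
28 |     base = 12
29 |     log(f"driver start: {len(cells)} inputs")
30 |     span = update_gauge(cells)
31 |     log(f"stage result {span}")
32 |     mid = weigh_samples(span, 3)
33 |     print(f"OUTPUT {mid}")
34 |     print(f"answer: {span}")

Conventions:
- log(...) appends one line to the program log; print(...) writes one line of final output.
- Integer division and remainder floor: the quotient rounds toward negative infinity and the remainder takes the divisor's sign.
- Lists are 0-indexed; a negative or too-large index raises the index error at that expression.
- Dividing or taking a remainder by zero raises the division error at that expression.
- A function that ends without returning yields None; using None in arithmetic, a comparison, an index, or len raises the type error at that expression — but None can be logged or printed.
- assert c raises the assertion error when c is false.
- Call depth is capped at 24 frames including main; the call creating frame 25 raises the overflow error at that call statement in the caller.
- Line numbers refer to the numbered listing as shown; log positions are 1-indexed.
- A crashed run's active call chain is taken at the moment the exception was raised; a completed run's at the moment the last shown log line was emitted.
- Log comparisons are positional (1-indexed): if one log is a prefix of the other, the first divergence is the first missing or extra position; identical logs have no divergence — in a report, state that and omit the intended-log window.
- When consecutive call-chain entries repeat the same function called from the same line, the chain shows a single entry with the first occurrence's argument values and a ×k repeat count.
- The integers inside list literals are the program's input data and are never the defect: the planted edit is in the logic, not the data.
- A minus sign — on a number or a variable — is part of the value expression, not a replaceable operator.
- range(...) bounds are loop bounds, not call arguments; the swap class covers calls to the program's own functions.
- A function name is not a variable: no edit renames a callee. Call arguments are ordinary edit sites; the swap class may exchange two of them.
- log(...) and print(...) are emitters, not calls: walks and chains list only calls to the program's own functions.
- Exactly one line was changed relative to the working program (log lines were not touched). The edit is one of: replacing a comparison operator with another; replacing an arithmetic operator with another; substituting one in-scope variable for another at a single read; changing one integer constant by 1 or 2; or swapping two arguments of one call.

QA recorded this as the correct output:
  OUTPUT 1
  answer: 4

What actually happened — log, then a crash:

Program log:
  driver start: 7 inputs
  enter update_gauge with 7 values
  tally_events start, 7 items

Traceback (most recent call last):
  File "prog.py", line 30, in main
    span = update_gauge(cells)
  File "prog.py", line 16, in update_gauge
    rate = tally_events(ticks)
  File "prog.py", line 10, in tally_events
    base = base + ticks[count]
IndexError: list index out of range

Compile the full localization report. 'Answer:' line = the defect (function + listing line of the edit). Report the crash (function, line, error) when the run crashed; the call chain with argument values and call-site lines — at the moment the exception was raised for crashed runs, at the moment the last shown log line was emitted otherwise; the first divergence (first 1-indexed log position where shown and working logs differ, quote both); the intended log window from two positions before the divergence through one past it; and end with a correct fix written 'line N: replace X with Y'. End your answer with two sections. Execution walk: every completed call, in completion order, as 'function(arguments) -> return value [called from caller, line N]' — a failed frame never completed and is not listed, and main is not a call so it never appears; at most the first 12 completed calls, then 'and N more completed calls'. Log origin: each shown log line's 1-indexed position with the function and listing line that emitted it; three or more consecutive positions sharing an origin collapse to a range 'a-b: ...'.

Answer: the defect is in tally_events at line 9.
The tell: The faulty run's log stops after 3 lines; the working version's next line would be 'leaving tally_events with 69'.
Crash: tally_events, line 10, IndexError.
Call chain: main -> update_gauge([9, 9, 10, 8, 12, 9, 12]) (called at line 30) -> tally_events([9, 9, 10, 8, 12, 9, 12]) (called at line 16).
First divergence: position 4 (shown log ended at 3 lines; the working version continues: 'leaving tally_events with 69').
Intended log window:
  2: enter update_gauge with 7 values
  3: tally_events start, 7 items
  4: leaving tally_events with 69
  5: stage result 4
Execution walk:
  (no call completed)
Log origin:
  1: emitted by main (line 29)
  2: emitted by update_gauge (line 15)
  3: emitted by tally_events (line 7)
A correct fix: line 9: replace `-1` with `0`.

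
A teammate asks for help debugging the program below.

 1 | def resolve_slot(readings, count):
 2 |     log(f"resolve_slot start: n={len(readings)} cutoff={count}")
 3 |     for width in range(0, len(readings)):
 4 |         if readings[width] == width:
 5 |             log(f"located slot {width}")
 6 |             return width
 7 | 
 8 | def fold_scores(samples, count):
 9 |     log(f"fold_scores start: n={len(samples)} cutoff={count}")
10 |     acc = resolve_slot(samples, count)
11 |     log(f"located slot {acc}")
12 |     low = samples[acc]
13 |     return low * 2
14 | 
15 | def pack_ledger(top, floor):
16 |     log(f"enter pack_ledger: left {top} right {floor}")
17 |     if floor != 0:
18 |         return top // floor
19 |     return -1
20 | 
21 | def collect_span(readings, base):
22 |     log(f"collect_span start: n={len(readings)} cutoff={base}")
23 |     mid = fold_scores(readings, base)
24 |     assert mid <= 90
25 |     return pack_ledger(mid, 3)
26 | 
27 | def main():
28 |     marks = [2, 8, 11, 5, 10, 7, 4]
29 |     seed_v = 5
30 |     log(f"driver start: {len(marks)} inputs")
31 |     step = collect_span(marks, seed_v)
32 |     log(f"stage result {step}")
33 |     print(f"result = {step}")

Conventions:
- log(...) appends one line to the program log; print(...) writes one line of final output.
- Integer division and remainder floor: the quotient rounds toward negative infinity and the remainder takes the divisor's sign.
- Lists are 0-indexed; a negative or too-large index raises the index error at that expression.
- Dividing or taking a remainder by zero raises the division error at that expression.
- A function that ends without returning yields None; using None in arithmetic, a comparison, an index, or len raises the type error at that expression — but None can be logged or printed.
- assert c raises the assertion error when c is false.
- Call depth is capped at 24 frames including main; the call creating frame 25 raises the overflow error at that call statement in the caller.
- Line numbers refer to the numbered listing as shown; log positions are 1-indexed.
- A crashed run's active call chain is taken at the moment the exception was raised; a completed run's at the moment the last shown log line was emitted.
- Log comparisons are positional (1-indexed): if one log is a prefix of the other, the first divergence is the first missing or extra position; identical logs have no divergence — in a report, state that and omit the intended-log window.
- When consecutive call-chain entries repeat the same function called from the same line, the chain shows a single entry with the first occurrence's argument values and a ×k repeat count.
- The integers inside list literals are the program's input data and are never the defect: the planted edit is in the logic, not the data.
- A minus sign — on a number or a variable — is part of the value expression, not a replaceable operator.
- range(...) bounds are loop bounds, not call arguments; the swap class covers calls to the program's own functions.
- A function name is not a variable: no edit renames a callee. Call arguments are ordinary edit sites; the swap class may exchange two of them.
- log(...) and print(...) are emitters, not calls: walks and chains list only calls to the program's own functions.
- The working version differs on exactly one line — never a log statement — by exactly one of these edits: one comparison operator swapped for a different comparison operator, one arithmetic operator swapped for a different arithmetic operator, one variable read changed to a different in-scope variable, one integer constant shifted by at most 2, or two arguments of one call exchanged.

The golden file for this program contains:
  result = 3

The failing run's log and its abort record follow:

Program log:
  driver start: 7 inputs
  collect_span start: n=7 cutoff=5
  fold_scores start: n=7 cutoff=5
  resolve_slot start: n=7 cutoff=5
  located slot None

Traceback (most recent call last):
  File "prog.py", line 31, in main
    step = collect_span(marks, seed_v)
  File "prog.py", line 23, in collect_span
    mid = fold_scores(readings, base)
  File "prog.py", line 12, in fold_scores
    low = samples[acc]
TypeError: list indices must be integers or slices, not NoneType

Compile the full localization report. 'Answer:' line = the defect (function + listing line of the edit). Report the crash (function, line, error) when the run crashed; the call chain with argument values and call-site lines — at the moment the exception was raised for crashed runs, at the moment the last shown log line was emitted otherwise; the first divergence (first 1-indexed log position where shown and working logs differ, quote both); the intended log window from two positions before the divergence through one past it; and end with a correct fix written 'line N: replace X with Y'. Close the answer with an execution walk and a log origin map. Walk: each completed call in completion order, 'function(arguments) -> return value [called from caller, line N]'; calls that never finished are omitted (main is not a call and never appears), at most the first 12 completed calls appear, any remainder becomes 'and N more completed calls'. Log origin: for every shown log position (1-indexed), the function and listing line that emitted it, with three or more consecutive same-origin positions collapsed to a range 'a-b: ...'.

Answer: the defect is in resolve_slot at line 4.
Core observation: Position 5 is the first bad log line: 'located slot None' should read 'located slot 3'.
Crash: fold_scores, line 12, TypeError.
Call chain: main -> collect_span([2, 8, 11, 5, 10, 7, 4], 5) (called at line 31) -> fold_scores([2, 8, 11, 5, 10, 7, 4], 5) (called at line 23).
First divergence: at position 5 the run shows 'located slot None' where the working version logs 'located slot 3'.
Intended log window:
  3: fold_scores start: n=7 cutoff=5
  4: resolve_slot start: n=7 cutoff=5
  5: located slot 3
  6: located slot 3
Execution walk:
  resolve_slot([2, 8, 11, 5, 10, 7, 4], 5) -> None  [called from fold_scores, line 10]
Log origin:
  1 — main, line 30
  2 — collect_span, line 22
  3 — fold_scores, line 9
  4 — resolve_slot, line 2
  5 — fold_scores, line 11
A correct fix: line 4: replace `readings[width] == width` with `readings[width] == count`.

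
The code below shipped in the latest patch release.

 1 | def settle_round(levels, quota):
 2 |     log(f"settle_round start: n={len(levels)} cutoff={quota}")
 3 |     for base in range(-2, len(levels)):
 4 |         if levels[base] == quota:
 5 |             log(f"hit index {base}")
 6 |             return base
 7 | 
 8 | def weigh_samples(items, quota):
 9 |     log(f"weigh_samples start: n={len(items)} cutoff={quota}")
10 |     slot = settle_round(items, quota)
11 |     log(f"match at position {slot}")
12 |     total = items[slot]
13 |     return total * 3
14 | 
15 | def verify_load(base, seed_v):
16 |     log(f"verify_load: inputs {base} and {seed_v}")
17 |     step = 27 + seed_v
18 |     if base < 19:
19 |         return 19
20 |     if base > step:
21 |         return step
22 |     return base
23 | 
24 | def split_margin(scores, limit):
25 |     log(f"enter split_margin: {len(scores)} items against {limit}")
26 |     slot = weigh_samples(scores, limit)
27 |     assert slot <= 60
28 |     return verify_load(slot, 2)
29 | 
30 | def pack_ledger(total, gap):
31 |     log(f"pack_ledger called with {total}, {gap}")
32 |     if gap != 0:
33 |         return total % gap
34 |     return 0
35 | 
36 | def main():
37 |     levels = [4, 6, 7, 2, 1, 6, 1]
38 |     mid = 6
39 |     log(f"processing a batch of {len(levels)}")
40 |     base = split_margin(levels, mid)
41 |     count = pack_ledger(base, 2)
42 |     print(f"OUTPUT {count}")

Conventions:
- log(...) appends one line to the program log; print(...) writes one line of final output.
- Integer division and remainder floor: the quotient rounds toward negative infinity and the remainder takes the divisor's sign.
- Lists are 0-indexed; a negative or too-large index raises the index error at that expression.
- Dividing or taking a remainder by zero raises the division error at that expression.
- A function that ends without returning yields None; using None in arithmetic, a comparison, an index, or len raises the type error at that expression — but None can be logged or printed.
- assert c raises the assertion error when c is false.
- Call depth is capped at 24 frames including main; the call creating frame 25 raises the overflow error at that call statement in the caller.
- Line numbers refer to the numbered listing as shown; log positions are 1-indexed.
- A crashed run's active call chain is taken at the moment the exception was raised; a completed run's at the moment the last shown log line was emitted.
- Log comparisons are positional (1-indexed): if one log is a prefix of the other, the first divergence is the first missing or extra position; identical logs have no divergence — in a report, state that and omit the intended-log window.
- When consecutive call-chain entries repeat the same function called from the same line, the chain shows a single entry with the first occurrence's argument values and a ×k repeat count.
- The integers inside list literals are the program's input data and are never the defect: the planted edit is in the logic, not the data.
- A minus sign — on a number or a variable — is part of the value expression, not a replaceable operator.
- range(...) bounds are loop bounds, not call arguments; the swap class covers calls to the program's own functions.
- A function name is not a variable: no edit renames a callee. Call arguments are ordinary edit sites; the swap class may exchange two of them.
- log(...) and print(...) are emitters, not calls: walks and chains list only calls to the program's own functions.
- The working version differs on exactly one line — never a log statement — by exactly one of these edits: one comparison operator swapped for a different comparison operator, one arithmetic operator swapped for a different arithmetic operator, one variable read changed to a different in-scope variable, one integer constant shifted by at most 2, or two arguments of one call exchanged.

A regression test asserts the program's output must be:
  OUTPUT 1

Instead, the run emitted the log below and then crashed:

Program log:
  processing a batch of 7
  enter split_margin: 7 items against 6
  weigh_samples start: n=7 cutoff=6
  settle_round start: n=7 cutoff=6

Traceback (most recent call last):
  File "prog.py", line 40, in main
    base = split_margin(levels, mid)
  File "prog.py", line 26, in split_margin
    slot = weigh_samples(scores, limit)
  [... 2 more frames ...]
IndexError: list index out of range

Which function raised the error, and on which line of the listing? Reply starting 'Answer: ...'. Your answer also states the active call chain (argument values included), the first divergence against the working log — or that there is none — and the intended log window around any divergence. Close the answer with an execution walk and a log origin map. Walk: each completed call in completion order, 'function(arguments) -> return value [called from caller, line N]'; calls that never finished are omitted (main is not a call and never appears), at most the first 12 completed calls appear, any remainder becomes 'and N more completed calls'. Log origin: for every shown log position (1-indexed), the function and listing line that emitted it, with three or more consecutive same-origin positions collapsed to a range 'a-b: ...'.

Answer: the error was raised in settle_round, line 4.
Core observation: Only 4 log lines were emitted before the run died; the intended continuation was 'hit index 1'.
Call chain: main -> split_margin([4, 6, 7, 2, 1, 6, 1], 6) (called at line 40) -> weigh_samples([4, 6, 7, 2, 1, 6, 1], 6) (called at line 26) -> settle_round([4, 6, 7, 2, 1, 6, 1], 6) (called at line 10).
First divergence: position 5 — the faulty run's log ends after 4 lines; the working version continues with 'hit index 1'.
Intended log window:
  3: weigh_samples start: n=7 cutoff=6
  4: settle_round start: n=7 cutoff=6
  5: hit index 1
  6: match at position 1
Execution walk:
  (no call completed)
Log line origins:
  1: from main, line 39
  2: from split_margin, line 25
  3: from weigh_samples, line 9
  4: from settle_round, line 2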